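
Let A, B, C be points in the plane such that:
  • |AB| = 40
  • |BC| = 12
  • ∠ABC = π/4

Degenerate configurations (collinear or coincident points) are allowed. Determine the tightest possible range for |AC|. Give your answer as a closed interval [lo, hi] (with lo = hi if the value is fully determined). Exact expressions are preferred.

|AC| = 4·√(109 - 30·√(2))  (≈ 32.6371)

|AB| ∈ {40}
|BC| ∈ {12}
|AC| ∈ {4·√(109 - 30·√(2))}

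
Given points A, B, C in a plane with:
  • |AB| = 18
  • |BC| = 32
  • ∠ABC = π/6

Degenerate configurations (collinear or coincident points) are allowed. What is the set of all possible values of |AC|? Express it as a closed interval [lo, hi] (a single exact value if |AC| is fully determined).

|AB| ∈ {18}
|BC| ∈ {32}
|AC| ∈ {2·√(337 - 144·√(3))}

|AC| = 2·√(337 - 144·√(3))  (≈ 18.7173)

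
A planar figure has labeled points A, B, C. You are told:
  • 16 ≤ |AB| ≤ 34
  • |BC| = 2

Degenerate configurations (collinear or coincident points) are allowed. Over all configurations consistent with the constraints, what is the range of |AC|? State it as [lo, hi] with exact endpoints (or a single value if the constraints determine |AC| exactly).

|AB| ∈ [16, 34]
|BC| ∈ {2}
|AC| ∈ [14, 36]

|AC| ∈ [14, 36]  (≈ [14.0000, 36.0000])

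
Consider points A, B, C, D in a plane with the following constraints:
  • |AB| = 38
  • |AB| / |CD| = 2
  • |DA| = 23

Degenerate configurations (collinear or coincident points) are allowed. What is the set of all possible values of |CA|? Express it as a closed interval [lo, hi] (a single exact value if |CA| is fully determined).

|AB| ∈ {38}
|AD| ∈ {23}
|CD| ∈ {19}
|BD| ∈ [15, 61]
|AC| ∈ [4, 42]
|BC| ∈ [0, 80]

|CA| ∈ [4, 42]  (≈ [4.0000, 42.0000])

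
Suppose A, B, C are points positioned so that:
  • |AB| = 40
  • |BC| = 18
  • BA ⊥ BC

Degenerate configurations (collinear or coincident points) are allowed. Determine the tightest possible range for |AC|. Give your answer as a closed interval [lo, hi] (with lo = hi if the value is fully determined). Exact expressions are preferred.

|AC| = 2·√(481)  (≈ 43.8634)

|AB| ∈ {40}
|BC| ∈ {18}
|AC| ∈ {2·√(481)}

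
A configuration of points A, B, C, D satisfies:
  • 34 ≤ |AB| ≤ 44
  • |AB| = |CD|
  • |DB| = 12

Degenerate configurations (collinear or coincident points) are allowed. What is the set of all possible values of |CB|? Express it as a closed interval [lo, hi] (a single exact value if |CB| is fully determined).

|CB| ∈ [22, 56]  (≈ [22.0000, 56.0000])

|AB| ∈ [34, 44]
|BD| ∈ {12}
|CD| ∈ [34, 44]
|AD| ∈ [22, 56]
|BC| ∈ [22, 56]
|AC| ∈ [0, 100]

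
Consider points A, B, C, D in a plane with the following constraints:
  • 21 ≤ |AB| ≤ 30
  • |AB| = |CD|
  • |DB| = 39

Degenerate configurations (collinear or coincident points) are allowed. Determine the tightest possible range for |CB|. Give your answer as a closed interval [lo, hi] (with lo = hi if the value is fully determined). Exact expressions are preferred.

|AB| ∈ [21, 30]
|BD| ∈ {39}
|CD| ∈ [21, 30]
|AD| ∈ [9, 69]
|BC| ∈ [9, 69]
|AC| ∈ [0, 99]

|CB| ∈ [9, 69]  (≈ [9.0000, 69.0000])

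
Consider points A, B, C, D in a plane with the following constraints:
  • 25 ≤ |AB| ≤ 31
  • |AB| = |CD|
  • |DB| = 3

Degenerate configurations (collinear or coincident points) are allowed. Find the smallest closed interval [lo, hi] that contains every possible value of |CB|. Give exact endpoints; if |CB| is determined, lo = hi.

|AB| ∈ [25, 31]
|BD| ∈ {3}
|CD| ∈ [25, 31]
|AD| ∈ [22, 34]
|BC| ∈ [22, 34]
|AC| ∈ [0, 65]

|CB| ∈ [22, 34]  (≈ [22.0000, 34.0000])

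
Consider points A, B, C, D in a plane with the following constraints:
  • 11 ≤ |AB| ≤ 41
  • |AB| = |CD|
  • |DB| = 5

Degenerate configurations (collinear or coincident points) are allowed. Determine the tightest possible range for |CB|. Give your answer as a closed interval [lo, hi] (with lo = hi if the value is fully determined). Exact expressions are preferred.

|AB| ∈ [11, 41]
|BD| ∈ {5}
|CD| ∈ [11, 41]
|AD| ∈ [6, 46]
|BC| ∈ [6, 46]
|AC| ∈ [0, 87]

|CB| ∈ [6, 46]  (≈ [6.0000, 46.0000])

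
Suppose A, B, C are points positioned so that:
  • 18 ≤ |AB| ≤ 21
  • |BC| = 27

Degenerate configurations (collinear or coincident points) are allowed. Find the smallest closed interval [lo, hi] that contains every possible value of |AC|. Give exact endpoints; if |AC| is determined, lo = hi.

|AB| ∈ [18, 21]
|BC| ∈ {27}
|AC| ∈ [6, 48]

|AC| ∈ [6, 48]  (≈ [6.0000, 48.0000])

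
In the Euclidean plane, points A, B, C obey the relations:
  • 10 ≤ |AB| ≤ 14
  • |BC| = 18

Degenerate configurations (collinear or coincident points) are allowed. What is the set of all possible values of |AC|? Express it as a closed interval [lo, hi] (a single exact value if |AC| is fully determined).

|AB| ∈ [10, 14]
|BC| ∈ {18}
|AC| ∈ [4, 32]

|AC| ∈ [4, 32]  (≈ [4.0000, 32.0000])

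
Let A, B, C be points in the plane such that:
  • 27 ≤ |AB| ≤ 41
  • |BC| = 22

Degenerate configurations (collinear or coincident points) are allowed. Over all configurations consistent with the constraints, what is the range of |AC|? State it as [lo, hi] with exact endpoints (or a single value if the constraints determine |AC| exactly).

|AB| ∈ [27, 41]
|BC| ∈ {22}
|AC| ∈ [5, 63]

|AC| ∈ [5, 63]  (≈ [5.0000, 63.0000])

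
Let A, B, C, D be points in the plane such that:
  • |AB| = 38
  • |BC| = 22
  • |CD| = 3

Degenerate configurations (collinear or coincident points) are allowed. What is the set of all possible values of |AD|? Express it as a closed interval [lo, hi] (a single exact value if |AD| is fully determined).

|AD| ∈ [13, 63]  (≈ [13.0000, 63.0000])

|AB| ∈ {38}
|BC| ∈ {22}
|CD| ∈ {3}
|AC| ∈ [16, 60]
|BD| ∈ [19, 25]
|AD| ∈ [13, 63]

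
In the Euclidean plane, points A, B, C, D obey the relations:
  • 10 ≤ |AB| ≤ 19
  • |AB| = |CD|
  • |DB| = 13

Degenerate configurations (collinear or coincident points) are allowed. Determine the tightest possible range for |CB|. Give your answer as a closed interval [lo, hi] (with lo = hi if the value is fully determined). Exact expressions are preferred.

|AB| ∈ [10, 19]
|BD| ∈ {13}
|CD| ∈ [10, 19]
|AD| ∈ [0, 32]
|BC| ∈ [0, 32]
|AC| ∈ [0, 51]

|CB| ∈ [0, 32]  (≈ [0.0000, 32.0000])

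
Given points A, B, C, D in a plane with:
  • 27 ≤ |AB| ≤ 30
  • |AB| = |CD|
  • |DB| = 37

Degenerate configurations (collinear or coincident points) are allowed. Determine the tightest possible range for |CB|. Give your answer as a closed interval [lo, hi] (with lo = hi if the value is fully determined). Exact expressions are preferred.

|AB| ∈ [27, 30]
|BD| ∈ {37}
|CD| ∈ [27, 30]
|AD| ∈ [7, 67]
|BC| ∈ [7, 67]
|AC| ∈ [0, 97]

|CB| ∈ [7, 67]  (≈ [7.0000, 67.0000])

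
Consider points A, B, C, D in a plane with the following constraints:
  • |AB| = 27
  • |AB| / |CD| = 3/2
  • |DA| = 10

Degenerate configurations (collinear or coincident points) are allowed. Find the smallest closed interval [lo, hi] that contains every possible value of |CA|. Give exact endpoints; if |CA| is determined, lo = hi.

|AB| ∈ {27}
|AD| ∈ {10}
|CD| ∈ {18}
|BD| ∈ [17, 37]
|AC| ∈ [8, 28]
|BC| ∈ [0, 55]

|CA| ∈ [8, 28]  (≈ [8.0000, 28.0000])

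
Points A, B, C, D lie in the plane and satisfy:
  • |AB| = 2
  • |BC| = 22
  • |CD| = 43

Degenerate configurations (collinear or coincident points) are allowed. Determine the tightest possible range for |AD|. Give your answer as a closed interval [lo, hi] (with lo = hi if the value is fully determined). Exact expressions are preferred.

|AB| ∈ {2}
|BC| ∈ {22}
|CD| ∈ {43}
|AC| ∈ [20, 24]
|BD| ∈ [21, 65]
|AD| ∈ [19, 67]

|AD| ∈ [19, 67]  (≈ [19.0000, 67.0000])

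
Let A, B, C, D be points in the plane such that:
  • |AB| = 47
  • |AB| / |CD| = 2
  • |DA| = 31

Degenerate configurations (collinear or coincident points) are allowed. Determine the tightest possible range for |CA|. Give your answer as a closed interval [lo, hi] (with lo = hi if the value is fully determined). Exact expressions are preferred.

|AB| ∈ {47}
|AD| ∈ {31}
|CD| ∈ {47/2}
|BD| ∈ [16, 78]
|AC| ∈ [15/2, 109/2]
|BC| ∈ [0, 203/2]

|CA| ∈ [15/2, 109/2]  (≈ [7.5000, 54.5000])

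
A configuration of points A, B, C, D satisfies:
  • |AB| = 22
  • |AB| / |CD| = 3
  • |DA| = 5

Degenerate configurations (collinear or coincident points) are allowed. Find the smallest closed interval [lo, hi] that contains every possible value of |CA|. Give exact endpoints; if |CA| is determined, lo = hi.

|AB| ∈ {22}
|AD| ∈ {5}
|CD| ∈ {22/3}
|BD| ∈ [17, 27]
|AC| ∈ [7/3, 37/3]
|BC| ∈ [29/3, 103/3]

|CA| ∈ [7/3, 37/3]  (≈ [2.3333, 12.3333])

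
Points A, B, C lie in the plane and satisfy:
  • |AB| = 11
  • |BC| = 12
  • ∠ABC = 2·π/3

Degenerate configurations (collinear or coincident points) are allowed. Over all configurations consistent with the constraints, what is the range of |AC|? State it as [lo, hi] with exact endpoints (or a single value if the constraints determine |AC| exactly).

|AC| = √(397)  (≈ 19.9249)

|AB| ∈ {11}
|BC| ∈ {12}
|AC| ∈ {√(397)}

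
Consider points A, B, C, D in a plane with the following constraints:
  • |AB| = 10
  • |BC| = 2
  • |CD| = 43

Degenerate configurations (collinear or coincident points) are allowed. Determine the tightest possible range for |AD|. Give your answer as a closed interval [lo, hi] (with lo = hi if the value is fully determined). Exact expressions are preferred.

|AB| ∈ {10}
|BC| ∈ {2}
|CD| ∈ {43}
|AC| ∈ [8, 12]
|BD| ∈ [41, 45]
|AD| ∈ [31, 55]

|AD| ∈ [31, 55]  (≈ [31.0000, 55.0000])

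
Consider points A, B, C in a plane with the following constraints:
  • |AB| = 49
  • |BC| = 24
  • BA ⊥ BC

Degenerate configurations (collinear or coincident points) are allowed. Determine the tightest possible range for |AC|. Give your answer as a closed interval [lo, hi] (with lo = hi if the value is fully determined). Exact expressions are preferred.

|AC| = √(2977)  (≈ 54.5619)

|AB| ∈ {49}
|BC| ∈ {24}
|AC| ∈ {√(2977)}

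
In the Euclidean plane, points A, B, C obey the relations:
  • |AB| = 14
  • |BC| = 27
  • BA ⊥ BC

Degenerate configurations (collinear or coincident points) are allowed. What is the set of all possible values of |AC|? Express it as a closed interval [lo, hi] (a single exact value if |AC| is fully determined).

|AC| = 5·√(37)  (≈ 30.4138)

|AB| ∈ {14}
|BC| ∈ {27}
|AC| ∈ {5·√(37)}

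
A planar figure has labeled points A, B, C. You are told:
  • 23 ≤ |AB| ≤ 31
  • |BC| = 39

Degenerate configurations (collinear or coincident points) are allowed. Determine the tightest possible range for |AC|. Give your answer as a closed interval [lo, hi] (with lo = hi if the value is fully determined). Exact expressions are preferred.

|AC| ∈ [8, 70]  (≈ [8.0000, 70.0000])

|AB| ∈ [23, 31]
|BC| ∈ {39}
|AC| ∈ [8, 70]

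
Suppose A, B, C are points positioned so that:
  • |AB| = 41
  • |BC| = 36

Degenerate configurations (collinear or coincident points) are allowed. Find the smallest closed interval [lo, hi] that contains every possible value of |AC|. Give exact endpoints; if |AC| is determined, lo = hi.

|AB| ∈ {41}
|BC| ∈ {36}
|AC| ∈ [5, 77]

|AC| ∈ [5, 77]  (≈ [5.0000, 77.0000])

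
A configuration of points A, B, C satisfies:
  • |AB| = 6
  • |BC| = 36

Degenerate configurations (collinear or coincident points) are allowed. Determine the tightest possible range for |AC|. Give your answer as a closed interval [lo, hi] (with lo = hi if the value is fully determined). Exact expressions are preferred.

|AC| ∈ [30, 42]  (≈ [30.0000, 42.0000])

|AB| ∈ {6}
|BC| ∈ {36}
|AC| ∈ [30, 42]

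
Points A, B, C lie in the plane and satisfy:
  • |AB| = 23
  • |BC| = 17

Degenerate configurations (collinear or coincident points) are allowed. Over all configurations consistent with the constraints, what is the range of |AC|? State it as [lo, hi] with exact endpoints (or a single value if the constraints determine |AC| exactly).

|AC| ∈ [6, 40]  (≈ [6.0000, 40.0000])

|AB| ∈ {23}
|BC| ∈ {17}
|AC| ∈ [6, 40]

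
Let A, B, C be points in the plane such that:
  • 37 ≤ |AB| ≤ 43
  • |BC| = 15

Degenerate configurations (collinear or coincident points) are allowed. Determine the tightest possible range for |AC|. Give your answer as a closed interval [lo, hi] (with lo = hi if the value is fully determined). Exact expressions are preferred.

|AB| ∈ [37, 43]
|BC| ∈ {15}
|AC| ∈ [22, 58]

|AC| ∈ [22, 58]  (≈ [22.0000, 58.0000])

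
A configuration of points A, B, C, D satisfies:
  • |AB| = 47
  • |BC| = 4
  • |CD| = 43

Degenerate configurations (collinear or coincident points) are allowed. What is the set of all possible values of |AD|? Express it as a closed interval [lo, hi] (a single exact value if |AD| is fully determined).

|AD| ∈ [0, 94]  (≈ [0.0000, 94.0000])

|AB| ∈ {47}
|BC| ∈ {4}
|CD| ∈ {43}
|AC| ∈ [43, 51]
|BD| ∈ [39, 47]
|AD| ∈ [0, 94]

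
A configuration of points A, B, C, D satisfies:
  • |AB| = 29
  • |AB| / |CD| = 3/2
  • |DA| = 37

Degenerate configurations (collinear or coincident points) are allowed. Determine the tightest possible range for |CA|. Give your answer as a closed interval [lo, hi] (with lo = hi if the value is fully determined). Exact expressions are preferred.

|AB| ∈ {29}
|AD| ∈ {37}
|CD| ∈ {58/3}
|BD| ∈ [8, 66]
|AC| ∈ [53/3, 169/3]
|BC| ∈ [0, 256/3]

|CA| ∈ [53/3, 169/3]  (≈ [17.6667, 56.3333])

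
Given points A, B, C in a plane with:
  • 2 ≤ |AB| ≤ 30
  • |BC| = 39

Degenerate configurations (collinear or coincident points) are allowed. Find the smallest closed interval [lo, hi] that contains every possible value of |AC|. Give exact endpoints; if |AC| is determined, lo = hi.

|AB| ∈ [2, 30]
|BC| ∈ {39}
|AC| ∈ [9, 69]

|AC| ∈ [9, 69]  (≈ [9.0000, 69.0000])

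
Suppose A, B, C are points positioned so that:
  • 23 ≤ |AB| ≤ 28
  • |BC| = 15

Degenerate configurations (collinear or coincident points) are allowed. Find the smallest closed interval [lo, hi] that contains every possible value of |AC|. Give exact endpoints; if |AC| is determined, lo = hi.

|AC| ∈ [8, 43]  (≈ [8.0000, 43.0000])

|AB| ∈ [23, 28]
|BC| ∈ {15}
|AC| ∈ [8, 43]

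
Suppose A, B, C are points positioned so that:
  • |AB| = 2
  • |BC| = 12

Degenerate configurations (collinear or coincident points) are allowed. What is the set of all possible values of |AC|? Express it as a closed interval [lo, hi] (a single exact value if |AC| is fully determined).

|AB| ∈ {2}
|BC| ∈ {12}
|AC| ∈ [10, 14]

|AC| ∈ [10, 14]  (≈ [10.0000, 14.0000])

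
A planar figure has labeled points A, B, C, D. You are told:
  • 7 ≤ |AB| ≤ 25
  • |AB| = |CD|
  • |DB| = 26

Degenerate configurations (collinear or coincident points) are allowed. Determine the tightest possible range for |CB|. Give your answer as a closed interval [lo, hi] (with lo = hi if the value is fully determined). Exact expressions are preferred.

|CB| ∈ [1, 51]  (≈ [1.0000, 51.0000])

|AB| ∈ [7, 25]
|BD| ∈ {26}
|CD| ∈ [7, 25]
|AD| ∈ [1, 51]
|BC| ∈ [1, 51]
|AC| ∈ [0, 76]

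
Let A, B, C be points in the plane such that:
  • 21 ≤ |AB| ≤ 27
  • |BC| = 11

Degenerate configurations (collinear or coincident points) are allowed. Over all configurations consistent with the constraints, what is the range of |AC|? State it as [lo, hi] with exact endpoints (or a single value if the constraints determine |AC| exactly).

|AC| ∈ [10, 38]  (≈ [10.0000, 38.0000])

|AB| ∈ [21, 27]
|BC| ∈ {11}
|AC| ∈ [10, 38]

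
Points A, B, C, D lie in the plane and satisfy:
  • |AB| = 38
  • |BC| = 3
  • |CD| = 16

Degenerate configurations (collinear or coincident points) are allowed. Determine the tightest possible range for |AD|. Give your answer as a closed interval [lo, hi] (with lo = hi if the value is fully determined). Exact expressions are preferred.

|AD| ∈ [19, 57]  (≈ [19.0000, 57.0000])

|AB| ∈ {38}
|BC| ∈ {3}
|CD| ∈ {16}
|AC| ∈ [35, 41]
|BD| ∈ [13, 19]
|AD| ∈ [19, 57]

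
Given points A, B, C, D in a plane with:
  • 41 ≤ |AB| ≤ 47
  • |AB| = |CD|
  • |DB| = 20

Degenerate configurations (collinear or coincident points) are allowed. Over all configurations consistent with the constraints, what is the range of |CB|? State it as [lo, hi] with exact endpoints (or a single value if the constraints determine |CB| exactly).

|CB| ∈ [21, 67]  (≈ [21.0000, 67.0000])

|AB| ∈ [41, 47]
|BD| ∈ {20}
|CD| ∈ [41, 47]
|AD| ∈ [21, 67]
|BC| ∈ [21, 67]
|AC| ∈ [0, 114]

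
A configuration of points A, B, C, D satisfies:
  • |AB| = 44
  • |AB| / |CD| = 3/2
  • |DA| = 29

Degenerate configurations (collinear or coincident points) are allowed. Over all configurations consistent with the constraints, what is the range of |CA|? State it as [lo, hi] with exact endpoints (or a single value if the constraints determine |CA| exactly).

|AB| ∈ {44}
|AD| ∈ {29}
|CD| ∈ {88/3}
|BD| ∈ [15, 73]
|AC| ∈ [1/3, 175/3]
|BC| ∈ [0, 307/3]

|CA| ∈ [1/3, 175/3]  (≈ [0.3333, 58.3333])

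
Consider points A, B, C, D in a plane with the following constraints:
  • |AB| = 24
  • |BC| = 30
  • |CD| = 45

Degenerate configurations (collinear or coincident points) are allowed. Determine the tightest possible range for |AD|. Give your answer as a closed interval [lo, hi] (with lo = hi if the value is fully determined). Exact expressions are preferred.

|AB| ∈ {24}
|BC| ∈ {30}
|CD| ∈ {45}
|AC| ∈ [6, 54]
|BD| ∈ [15, 75]
|AD| ∈ [0, 99]

|AD| ∈ [0, 99]  (≈ [0.0000, 99.0000])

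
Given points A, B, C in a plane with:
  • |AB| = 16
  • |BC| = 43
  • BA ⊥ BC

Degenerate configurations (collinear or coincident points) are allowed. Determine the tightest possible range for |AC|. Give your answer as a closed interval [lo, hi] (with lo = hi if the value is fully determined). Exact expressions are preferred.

|AB| ∈ {16}
|BC| ∈ {43}
|AC| ∈ {√(2105)}

|AC| = √(2105)  (≈ 45.8803)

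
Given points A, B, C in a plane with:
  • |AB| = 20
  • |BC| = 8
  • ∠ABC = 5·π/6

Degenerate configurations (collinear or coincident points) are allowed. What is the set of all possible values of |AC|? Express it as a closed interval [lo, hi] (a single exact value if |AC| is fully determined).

|AB| ∈ {20}
|BC| ∈ {8}
|AC| ∈ {4·√(10·√(3) + 29)}

|AC| = 4·√(10·√(3) + 29)  (≈ 27.2237)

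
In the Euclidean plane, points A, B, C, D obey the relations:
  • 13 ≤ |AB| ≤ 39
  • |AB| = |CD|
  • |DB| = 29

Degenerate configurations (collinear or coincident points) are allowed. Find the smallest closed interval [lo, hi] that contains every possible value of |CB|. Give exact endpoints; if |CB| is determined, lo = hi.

|CB| ∈ [0, 68]  (≈ [0.0000, 68.0000])

|AB| ∈ [13, 39]
|BD| ∈ {29}
|CD| ∈ [13, 39]
|AD| ∈ [0, 68]
|BC| ∈ [0, 68]
|AC| ∈ [0, 107]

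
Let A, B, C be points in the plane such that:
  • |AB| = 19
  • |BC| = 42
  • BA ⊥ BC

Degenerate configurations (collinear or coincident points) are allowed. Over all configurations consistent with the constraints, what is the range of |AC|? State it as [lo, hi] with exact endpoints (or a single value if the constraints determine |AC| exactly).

|AC| = 5·√(85)  (≈ 46.0977)

|AB| ∈ {19}
|BC| ∈ {42}
|AC| ∈ {5·√(85)}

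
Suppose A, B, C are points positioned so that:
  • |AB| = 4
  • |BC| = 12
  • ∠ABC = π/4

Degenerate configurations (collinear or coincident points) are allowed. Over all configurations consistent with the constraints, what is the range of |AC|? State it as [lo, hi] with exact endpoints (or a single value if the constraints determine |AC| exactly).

|AB| ∈ {4}
|BC| ∈ {12}
|AC| ∈ {4·√(10 - 3·√(2))}

|AC| = 4·√(10 - 3·√(2))  (≈ 9.5978)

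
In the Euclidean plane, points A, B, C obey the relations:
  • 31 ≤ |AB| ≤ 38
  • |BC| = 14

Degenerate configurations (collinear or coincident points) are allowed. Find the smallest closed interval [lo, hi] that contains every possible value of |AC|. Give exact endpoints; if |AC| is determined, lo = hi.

|AC| ∈ [17, 52]  (≈ [17.0000, 52.0000])

|AB| ∈ [31, 38]
|BC| ∈ {14}
|AC| ∈ [17, 52]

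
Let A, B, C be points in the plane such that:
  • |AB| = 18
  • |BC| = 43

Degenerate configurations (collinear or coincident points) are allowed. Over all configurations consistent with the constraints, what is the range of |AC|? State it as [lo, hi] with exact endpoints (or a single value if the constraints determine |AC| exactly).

|AB| ∈ {18}
|BC| ∈ {43}
|AC| ∈ [25, 61]

|AC| ∈ [25, 61]  (≈ [25.0000, 61.0000])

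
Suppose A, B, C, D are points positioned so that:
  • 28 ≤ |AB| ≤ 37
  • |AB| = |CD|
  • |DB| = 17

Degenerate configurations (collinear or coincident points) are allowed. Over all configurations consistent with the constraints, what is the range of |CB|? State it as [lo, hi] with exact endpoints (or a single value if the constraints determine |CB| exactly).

|AB| ∈ [28, 37]
|BD| ∈ {17}
|CD| ∈ [28, 37]
|AD| ∈ [11, 54]
|BC| ∈ [11, 54]
|AC| ∈ [0, 91]

|CB| ∈ [11, 54]  (≈ [11.0000, 54.0000])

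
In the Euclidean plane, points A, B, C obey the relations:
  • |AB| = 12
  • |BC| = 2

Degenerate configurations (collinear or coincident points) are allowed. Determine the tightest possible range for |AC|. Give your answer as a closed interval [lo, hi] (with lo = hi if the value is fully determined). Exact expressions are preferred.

|AC| ∈ [10, 14]  (≈ [10.0000, 14.0000])

|AB| ∈ {12}
|BC| ∈ {2}
|AC| ∈ [10, 14]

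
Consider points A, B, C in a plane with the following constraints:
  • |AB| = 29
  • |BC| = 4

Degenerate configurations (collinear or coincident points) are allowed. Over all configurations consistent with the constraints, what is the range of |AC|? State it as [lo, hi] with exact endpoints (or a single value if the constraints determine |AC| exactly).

|AC| ∈ [25, 33]  (≈ [25.0000, 33.0000])

|AB| ∈ {29}
|BC| ∈ {4}
|AC| ∈ [25, 33]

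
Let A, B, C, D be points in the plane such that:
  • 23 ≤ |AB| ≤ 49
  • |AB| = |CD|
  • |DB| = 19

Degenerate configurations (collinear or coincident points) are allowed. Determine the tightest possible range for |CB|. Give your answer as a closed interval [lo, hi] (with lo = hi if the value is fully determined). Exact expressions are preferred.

|AB| ∈ [23, 49]
|BD| ∈ {19}
|CD| ∈ [23, 49]
|AD| ∈ [4, 68]
|BC| ∈ [4, 68]
|AC| ∈ [0, 117]

|CB| ∈ [4, 68]  (≈ [4.0000, 68.0000])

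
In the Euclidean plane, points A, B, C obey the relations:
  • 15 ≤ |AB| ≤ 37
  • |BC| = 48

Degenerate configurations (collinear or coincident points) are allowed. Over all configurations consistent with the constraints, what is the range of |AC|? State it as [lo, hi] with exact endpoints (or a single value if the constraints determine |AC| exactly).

|AC| ∈ [11, 85]  (≈ [11.0000, 85.0000])

|AB| ∈ [15, 37]
|BC| ∈ {48}
|AC| ∈ [11, 85]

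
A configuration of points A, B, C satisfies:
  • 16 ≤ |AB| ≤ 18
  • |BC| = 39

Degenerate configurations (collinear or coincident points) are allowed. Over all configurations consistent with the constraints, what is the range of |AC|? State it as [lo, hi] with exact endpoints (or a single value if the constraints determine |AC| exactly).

|AB| ∈ [16, 18]
|BC| ∈ {39}
|AC| ∈ [21, 57]

|AC| ∈ [21, 57]  (≈ [21.0000, 57.0000])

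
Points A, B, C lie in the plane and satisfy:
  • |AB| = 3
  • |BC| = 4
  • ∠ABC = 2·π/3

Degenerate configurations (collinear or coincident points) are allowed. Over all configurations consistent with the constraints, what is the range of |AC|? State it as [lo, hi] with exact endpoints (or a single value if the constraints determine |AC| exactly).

|AB| ∈ {3}
|BC| ∈ {4}
|AC| ∈ {√(37)}

|AC| = √(37)  (≈ 6.0828)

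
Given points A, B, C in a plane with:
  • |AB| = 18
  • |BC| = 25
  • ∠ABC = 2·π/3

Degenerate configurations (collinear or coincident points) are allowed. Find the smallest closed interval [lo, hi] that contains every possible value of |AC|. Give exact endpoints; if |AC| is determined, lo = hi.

|AC| = √(1399)  (≈ 37.4032)

|AB| ∈ {18}
|BC| ∈ {25}
|AC| ∈ {√(1399)}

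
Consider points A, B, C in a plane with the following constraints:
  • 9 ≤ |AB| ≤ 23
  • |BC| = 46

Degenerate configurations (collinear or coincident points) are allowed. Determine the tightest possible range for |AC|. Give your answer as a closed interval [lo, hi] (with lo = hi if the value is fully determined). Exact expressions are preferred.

|AC| ∈ [23, 69]  (≈ [23.0000, 69.0000])

|AB| ∈ [9, 23]
|BC| ∈ {46}
|AC| ∈ [23, 69]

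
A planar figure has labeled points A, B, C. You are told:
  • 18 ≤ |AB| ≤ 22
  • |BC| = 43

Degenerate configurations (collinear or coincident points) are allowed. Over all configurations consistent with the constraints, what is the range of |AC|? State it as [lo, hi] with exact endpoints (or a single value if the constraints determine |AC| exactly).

|AB| ∈ [18, 22]
|BC| ∈ {43}
|AC| ∈ [21, 65]

|AC| ∈ [21, 65]  (≈ [21.0000, 65.0000])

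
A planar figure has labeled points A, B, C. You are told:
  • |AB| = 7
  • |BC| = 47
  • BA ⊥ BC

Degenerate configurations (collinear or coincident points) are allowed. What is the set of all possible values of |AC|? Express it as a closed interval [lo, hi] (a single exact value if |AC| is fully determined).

|AC| = √(2258)  (≈ 47.5184)

|AB| ∈ {7}
|BC| ∈ {47}
|AC| ∈ {√(2258)}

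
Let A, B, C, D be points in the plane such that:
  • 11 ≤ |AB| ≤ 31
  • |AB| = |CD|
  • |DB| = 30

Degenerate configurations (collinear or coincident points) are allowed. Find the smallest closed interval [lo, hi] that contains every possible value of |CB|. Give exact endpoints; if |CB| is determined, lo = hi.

|AB| ∈ [11, 31]
|BD| ∈ {30}
|CD| ∈ [11, 31]
|AD| ∈ [0, 61]
|BC| ∈ [0, 61]
|AC| ∈ [0, 92]

|CB| ∈ [0, 61]  (≈ [0.0000, 61.0000])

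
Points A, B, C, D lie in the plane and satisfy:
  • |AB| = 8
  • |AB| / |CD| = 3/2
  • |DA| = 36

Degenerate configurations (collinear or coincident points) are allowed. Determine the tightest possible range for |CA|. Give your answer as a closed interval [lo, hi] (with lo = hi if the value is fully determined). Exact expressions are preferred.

|CA| ∈ [92/3, 124/3]  (≈ [30.6667, 41.3333])

|AB| ∈ {8}
|AD| ∈ {36}
|CD| ∈ {16/3}
|BD| ∈ [28, 44]
|AC| ∈ [92/3, 124/3]
|BC| ∈ [68/3, 148/3]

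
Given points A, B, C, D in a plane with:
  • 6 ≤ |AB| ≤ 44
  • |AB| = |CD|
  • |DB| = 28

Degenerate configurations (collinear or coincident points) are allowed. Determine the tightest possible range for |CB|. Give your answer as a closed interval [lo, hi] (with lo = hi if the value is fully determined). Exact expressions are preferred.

|CB| ∈ [0, 72]  (≈ [0.0000, 72.0000])

|AB| ∈ [6, 44]
|BD| ∈ {28}
|CD| ∈ [6, 44]
|AD| ∈ [0, 72]
|BC| ∈ [0, 72]
|AC| ∈ [0, 116]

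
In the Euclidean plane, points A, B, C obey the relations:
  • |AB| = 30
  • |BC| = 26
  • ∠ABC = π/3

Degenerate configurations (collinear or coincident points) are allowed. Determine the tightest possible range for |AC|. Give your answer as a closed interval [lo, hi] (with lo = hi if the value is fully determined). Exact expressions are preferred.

|AC| = 2·√(199)  (≈ 28.2135)

|AB| ∈ {30}
|BC| ∈ {26}
|AC| ∈ {2·√(199)}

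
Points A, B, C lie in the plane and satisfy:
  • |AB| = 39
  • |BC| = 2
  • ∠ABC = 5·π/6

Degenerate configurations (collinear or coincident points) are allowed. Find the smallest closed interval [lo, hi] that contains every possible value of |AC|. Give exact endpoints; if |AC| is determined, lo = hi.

|AB| ∈ {39}
|BC| ∈ {2}
|AC| ∈ {√(78·√(3) + 1525)}

|AC| = √(78·√(3) + 1525)  (≈ 40.7443)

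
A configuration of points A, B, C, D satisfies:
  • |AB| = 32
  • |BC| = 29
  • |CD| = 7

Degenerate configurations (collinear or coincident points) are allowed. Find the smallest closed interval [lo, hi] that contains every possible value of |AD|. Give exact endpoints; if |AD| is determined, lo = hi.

|AD| ∈ [0, 68]  (≈ [0.0000, 68.0000])

|AB| ∈ {32}
|BC| ∈ {29}
|CD| ∈ {7}
|AC| ∈ [3, 61]
|BD| ∈ [22, 36]
|AD| ∈ [0, 68]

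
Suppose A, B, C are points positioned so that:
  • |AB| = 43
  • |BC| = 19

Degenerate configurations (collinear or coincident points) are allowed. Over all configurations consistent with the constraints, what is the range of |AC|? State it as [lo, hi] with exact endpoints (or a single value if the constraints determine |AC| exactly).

|AC| ∈ [24, 62]  (≈ [24.0000, 62.0000])

|AB| ∈ {43}
|BC| ∈ {19}
|AC| ∈ [24, 62]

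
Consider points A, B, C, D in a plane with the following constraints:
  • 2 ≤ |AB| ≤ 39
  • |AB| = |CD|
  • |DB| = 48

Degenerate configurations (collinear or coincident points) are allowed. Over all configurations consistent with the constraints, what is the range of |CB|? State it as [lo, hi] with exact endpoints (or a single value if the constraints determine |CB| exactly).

|CB| ∈ [9, 87]  (≈ [9.0000, 87.0000])

|AB| ∈ [2, 39]
|BD| ∈ {48}
|CD| ∈ [2, 39]
|AD| ∈ [9, 87]
|BC| ∈ [9, 87]
|AC| ∈ [0, 126]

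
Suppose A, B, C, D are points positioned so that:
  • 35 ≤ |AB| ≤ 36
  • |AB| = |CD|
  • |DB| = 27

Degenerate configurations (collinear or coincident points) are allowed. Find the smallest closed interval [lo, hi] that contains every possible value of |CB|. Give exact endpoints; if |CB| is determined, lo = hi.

|AB| ∈ [35, 36]
|BD| ∈ {27}
|CD| ∈ [35, 36]
|AD| ∈ [8, 63]
|BC| ∈ [8, 63]
|AC| ∈ [0, 99]

|CB| ∈ [8, 63]  (≈ [8.0000, 63.0000])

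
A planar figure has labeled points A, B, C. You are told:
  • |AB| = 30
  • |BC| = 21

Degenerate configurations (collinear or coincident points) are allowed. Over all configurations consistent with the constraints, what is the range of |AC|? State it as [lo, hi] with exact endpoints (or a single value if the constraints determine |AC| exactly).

|AB| ∈ {30}
|BC| ∈ {21}
|AC| ∈ [9, 51]

|AC| ∈ [9, 51]  (≈ [9.0000, 51.0000])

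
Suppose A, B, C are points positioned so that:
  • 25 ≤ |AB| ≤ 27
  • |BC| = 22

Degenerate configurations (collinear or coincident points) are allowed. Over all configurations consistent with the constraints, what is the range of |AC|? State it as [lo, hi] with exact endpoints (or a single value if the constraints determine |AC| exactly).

|AB| ∈ [25, 27]
|BC| ∈ {22}
|AC| ∈ [3, 49]

|AC| ∈ [3, 49]  (≈ [3.0000, 49.0000])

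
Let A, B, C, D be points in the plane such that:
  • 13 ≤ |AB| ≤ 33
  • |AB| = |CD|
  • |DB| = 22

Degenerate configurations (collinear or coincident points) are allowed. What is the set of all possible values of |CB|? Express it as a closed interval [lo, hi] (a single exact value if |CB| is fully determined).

|CB| ∈ [0, 55]  (≈ [0.0000, 55.0000])

|AB| ∈ [13, 33]
|BD| ∈ {22}
|CD| ∈ [13, 33]
|AD| ∈ [0, 55]
|BC| ∈ [0, 55]
|AC| ∈ [0, 88]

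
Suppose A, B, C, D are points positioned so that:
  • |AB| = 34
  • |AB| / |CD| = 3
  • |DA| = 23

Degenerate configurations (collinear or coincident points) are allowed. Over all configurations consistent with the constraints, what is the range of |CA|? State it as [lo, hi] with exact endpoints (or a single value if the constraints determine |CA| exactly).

|CA| ∈ [35/3, 103/3]  (≈ [11.6667, 34.3333])

|AB| ∈ {34}
|AD| ∈ {23}
|CD| ∈ {34/3}
|BD| ∈ [11, 57]
|AC| ∈ [35/3, 103/3]
|BC| ∈ [0, 205/3]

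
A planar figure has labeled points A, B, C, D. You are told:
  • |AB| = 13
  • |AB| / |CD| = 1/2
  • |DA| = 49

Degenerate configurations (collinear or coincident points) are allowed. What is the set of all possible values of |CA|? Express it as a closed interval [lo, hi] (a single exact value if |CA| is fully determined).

|AB| ∈ {13}
|AD| ∈ {49}
|CD| ∈ {26}
|BD| ∈ [36, 62]
|AC| ∈ [23, 75]
|BC| ∈ [10, 88]

|CA| ∈ [23, 75]  (≈ [23.0000, 75.0000])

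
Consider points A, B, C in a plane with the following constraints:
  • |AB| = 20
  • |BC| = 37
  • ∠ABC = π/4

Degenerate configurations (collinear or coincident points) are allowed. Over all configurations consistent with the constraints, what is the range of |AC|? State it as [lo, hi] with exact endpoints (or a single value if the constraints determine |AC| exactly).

|AB| ∈ {20}
|BC| ∈ {37}
|AC| ∈ {√(1769 - 740·√(2))}

|AC| = √(1769 - 740·√(2))  (≈ 26.8790)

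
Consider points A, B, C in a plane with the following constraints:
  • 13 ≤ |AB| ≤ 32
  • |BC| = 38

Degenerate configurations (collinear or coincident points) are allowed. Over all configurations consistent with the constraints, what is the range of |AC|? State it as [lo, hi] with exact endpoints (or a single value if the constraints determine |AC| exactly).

|AB| ∈ [13, 32]
|BC| ∈ {38}
|AC| ∈ [6, 70]

|AC| ∈ [6, 70]  (≈ [6.0000, 70.0000])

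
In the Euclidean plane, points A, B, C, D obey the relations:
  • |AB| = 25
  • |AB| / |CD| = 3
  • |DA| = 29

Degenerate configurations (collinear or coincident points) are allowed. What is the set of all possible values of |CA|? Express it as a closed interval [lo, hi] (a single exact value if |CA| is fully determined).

|CA| ∈ [62/3, 112/3]  (≈ [20.6667, 37.3333])

|AB| ∈ {25}
|AD| ∈ {29}
|CD| ∈ {25/3}
|BD| ∈ [4, 54]
|AC| ∈ [62/3, 112/3]
|BC| ∈ [0, 187/3]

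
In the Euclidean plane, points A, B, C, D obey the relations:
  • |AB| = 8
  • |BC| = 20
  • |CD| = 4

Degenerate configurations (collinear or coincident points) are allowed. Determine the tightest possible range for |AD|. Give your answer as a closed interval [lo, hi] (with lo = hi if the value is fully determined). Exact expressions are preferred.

|AD| ∈ [8, 32]  (≈ [8.0000, 32.0000])

|AB| ∈ {8}
|BC| ∈ {20}
|CD| ∈ {4}
|AC| ∈ [12, 28]
|BD| ∈ [16, 24]
|AD| ∈ [8, 32]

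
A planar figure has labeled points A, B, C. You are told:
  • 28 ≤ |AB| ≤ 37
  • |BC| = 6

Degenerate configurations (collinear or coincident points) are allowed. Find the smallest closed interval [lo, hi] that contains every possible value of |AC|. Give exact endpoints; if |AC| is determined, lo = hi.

|AC| ∈ [22, 43]  (≈ [22.0000, 43.0000])

|AB| ∈ [28, 37]
|BC| ∈ {6}
|AC| ∈ [22, 43]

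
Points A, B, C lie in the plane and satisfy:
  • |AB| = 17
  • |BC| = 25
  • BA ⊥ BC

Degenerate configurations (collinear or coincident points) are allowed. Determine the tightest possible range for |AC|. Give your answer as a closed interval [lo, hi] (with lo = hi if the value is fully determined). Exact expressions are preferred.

|AC| = √(914)  (≈ 30.2324)

|AB| ∈ {17}
|BC| ∈ {25}
|AC| ∈ {√(914)}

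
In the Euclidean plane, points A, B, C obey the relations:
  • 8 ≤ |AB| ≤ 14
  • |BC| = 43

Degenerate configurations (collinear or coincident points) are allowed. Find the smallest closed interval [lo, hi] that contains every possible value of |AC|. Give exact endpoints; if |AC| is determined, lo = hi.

|AC| ∈ [29, 57]  (≈ [29.0000, 57.0000])

|AB| ∈ [8, 14]
|BC| ∈ {43}
|AC| ∈ [29, 57]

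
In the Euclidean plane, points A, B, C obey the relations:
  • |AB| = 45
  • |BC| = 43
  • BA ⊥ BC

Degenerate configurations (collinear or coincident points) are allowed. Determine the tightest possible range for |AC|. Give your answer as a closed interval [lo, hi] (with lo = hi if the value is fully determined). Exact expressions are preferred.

|AC| = √(3874)  (≈ 62.2415)

|AB| ∈ {45}
|BC| ∈ {43}
|AC| ∈ {√(3874)}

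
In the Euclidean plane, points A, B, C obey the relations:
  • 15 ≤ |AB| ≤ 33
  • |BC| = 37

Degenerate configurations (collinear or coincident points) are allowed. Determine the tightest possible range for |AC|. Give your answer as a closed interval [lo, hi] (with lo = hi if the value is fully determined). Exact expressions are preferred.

|AC| ∈ [4, 70]  (≈ [4.0000, 70.0000])

|AB| ∈ [15, 33]
|BC| ∈ {37}
|AC| ∈ [4, 70]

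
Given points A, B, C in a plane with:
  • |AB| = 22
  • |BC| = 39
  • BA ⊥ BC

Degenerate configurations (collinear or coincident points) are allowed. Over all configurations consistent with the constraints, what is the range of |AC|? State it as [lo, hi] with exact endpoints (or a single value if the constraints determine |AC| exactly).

|AB| ∈ {22}
|BC| ∈ {39}
|AC| ∈ {√(2005)}

|AC| = √(2005)  (≈ 44.7772)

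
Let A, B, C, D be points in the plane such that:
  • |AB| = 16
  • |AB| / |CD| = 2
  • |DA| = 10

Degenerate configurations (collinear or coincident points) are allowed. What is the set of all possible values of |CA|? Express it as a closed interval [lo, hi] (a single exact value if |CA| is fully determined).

|CA| ∈ [2, 18]  (≈ [2.0000, 18.0000])

|AB| ∈ {16}
|AD| ∈ {10}
|CD| ∈ {8}
|BD| ∈ [6, 26]
|AC| ∈ [2, 18]
|BC| ∈ [0, 34]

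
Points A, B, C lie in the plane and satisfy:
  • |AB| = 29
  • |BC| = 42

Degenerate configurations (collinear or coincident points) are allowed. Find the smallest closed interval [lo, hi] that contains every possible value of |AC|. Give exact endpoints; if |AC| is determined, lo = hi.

|AB| ∈ {29}
|BC| ∈ {42}
|AC| ∈ [13, 71]

|AC| ∈ [13, 71]  (≈ [13.0000, 71.0000])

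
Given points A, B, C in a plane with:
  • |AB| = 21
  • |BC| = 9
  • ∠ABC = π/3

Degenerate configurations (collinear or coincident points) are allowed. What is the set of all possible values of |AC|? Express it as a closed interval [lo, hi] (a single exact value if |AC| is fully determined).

|AC| = 3·√(37)  (≈ 18.2483)

|AB| ∈ {21}
|BC| ∈ {9}
|AC| ∈ {3·√(37)}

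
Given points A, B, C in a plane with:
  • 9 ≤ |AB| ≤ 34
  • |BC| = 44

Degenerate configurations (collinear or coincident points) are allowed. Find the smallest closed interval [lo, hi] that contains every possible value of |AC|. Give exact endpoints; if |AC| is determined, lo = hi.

|AB| ∈ [9, 34]
|BC| ∈ {44}
|AC| ∈ [10, 78]

|AC| ∈ [10, 78]  (≈ [10.0000, 78.0000])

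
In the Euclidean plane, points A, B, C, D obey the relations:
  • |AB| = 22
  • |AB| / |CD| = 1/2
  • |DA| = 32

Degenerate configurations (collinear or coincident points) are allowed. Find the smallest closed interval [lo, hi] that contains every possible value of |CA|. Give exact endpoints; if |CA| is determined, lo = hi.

|CA| ∈ [12, 76]  (≈ [12.0000, 76.0000])

|AB| ∈ {22}
|AD| ∈ {32}
|CD| ∈ {44}
|BD| ∈ [10, 54]
|AC| ∈ [12, 76]
|BC| ∈ [0, 98]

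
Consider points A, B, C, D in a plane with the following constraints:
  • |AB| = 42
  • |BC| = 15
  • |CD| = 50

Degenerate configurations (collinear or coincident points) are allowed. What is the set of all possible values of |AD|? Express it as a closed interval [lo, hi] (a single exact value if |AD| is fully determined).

|AD| ∈ [0, 107]  (≈ [0.0000, 107.0000])

|AB| ∈ {42}
|BC| ∈ {15}
|CD| ∈ {50}
|AC| ∈ [27, 57]
|BD| ∈ [35, 65]
|AD| ∈ [0, 107]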